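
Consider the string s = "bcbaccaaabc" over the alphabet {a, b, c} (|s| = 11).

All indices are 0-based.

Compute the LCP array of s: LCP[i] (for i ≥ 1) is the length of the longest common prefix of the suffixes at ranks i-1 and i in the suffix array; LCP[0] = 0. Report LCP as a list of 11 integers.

sorted suffixes:
  #0 SA[0]=6  'aaabc'
  #1 SA[1]=7  'aabc'
  #2 SA[2]=8  'abc'
  #3 SA[3]=3  'accaaabc'
  #4 SA[4]=2  'baccaaabc'
  #5 SA[5]=9  'bc'
  #6 SA[6]=0  'bcbaccaaabc'
  #7 SA[7]=10  'c'
  #8 SA[8]=5  'caaabc'
  #9 SA[9]=1  'cbaccaaabc'
  #10 SA[10]=4  'ccaaabc'

SA = [6, 7, 8, 3, 2, 9, 0, 10, 5, 1, 4]
rank  pair      lcp
   1  s[6:],s[7:]  2  'aa'
   2  s[7:],s[8:]  1  'a'
   3  s[8:],s[3:]  1  'a'
   4  s[3:],s[2:]  0  ''
   5  s[2:],s[9:]  1  'b'
   6  s[9:],s[0:]  2  'bc'
   7  s[0:],s[10:]  0  ''
   8  s[10:],s[5:]  1  'c'
   9  s[5:],s[1:]  1  'c'
  10  s[1:],s[4:]  1  'c'

[0, 2, 1, 1, 0, 1, 2, 0, 1, 1, 1]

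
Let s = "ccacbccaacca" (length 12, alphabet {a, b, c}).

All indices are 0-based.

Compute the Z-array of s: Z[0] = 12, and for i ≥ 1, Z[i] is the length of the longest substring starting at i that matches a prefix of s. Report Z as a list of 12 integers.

Z[0]=12
i=1: outside box; Z[1]=1 extend→box=[1,2)
i=2: outside box; Z[2]=0
i=3: outside box; Z[3]=1 extend→box=[3,4)
i=4: outside box; Z[4]=0
i=5: outside box; Z[5]=3 extend→box=[5,8)
i=6: min(r-i=2, Z[1]=1)=1; Z[6]=1
i=7: min(r-i=1, Z[2]=0)=0; Z[7]=0
i=8: outside box; Z[8]=0
i=9: outside box; Z[9]=3 extend→box=[9,12)
i=10: min(r-i=2, Z[1]=1)=1; Z[10]=1
i=11: min(r-i=1, Z[2]=0)=0; Z[11]=0

[12, 1, 0, 1, 0, 3, 1, 0, 0, 3, 1, 0]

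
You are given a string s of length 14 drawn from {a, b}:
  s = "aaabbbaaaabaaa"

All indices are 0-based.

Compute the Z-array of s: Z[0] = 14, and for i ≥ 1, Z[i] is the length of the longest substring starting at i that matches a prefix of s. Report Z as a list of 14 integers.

[14, 2, 1, 0, 0, 0, 3, 4, 2, 1, 0, 3, 2, 1]

Z[0]=14
i=1: fresh scan; Z[1]=2 extend→box=[1,3)
i=2: min(r-i=1, Z[1]=2)=1; Z[2]=1
i=3: fresh scan; Z[3]=0
i=4: fresh scan; Z[4]=0
i=5: fresh scan; Z[5]=0
i=6: fresh scan; Z[6]=3 extend→box=[6,9)
i=7: min(r-i=2, Z[1]=2)=2; Z[7]=4 extend→box=[7,11)
i=8: min(r-i=3, Z[1]=2)=2; Z[8]=2
i=9: min(r-i=2, Z[2]=1)=1; Z[9]=1
i=10: min(r-i=1, Z[3]=0)=0; Z[10]=0
i=11: fresh scan; Z[11]=3 extend→box=[11,14)
i=12: min(r-i=2, Z[1]=2)=2; Z[12]=2
i=13: min(r-i=1, Z[2]=1)=1; Z[13]=1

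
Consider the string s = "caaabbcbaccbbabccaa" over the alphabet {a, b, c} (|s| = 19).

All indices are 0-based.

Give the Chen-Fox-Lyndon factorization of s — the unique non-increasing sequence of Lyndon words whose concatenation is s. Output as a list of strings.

emit factor 1: 'c' (i=0, period=1)
emit factor 2: 'aaabbcbaccbbabcc' (i=1, period=16)
emit factor 3: 'a' (i=17, period=1)
emit factor 4: 'a' (i=18, period=1)

["c", "aaabbcbaccbbabcc", "a", "a"]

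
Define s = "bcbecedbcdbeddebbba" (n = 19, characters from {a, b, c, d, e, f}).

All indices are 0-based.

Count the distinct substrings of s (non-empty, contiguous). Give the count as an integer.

171

sorted suffixes:
  #0 SA[0]=18  'a'
  #1 SA[1]=17  'ba'
  #2 SA[2]=16  'bba'
  #3 SA[3]=15  'bbba'
  #4 SA[4]=0  'bcbecedbcdbeddebbba'
  #5 SA[5]=7  'bcdbeddebbba'
  #6 SA[6]=2  'becedbcdbeddebbba'
  #7 SA[7]=10  'beddebbba'
  #8 SA[8]=1  'cbecedbcdbeddebbba'
  #9 SA[9]=8  'cdbeddebbba'
  #10 SA[10]=4  'cedbcdbeddebbba'
  #11 SA[11]=6  'dbcdbeddebbba'
  #12 SA[12]=9  'dbeddebbba'
  #13 SA[13]=12  'ddebbba'
  #14 SA[14]=13  'debbba'
  #15 SA[15]=14  'ebbba'
  #16 SA[16]=3  'ecedbcdbeddebbba'
  #17 SA[17]=5  'edbcdbeddebbba'
  #18 SA[18]=11  'eddebbba'

SA = [18, 17, 16, 15, 0, 7, 2, 10, 1, 8, 4, 6, 9, 12, 13, 14, 3, 5, 11]
rank  pair      lcp
   1  s[18:],s[17:]  0  ''
   2  s[17:],s[16:]  1  'b'
   3  s[16:],s[15:]  2  'bb'
   4  s[15:],s[0:]  1  'b'
   5  s[0:],s[7:]  2  'bc'
   6  s[7:],s[2:]  1  'b'
   7  s[2:],s[10:]  2  'be'
   8  s[10:],s[1:]  0  ''
   9  s[1:],s[8:]  1  'c'
  10  s[8:],s[4:]  1  'c'
  11  s[4:],s[6:]  0  ''
  12  s[6:],s[9:]  2  'db'
  13  s[9:],s[12:]  1  'd'
  14  s[12:],s[13:]  1  'd'
  15  s[13:],s[14:]  0  ''
  16  s[14:],s[3:]  1  'e'
  17  s[3:],s[5:]  1  'e'
  18  s[5:],s[11:]  2  'ed'

n(n+1)/2 = 19·20/2 = 190
Σ LCP = 0 + 0 + 1 + 2 + 1 + 2 + 1 + 2 + 0 + 1 + 1 + 0 + 2 + 1 + 1 + 0 + 1 + 1 + 2 = 19
distinct = 190 − 19 = 171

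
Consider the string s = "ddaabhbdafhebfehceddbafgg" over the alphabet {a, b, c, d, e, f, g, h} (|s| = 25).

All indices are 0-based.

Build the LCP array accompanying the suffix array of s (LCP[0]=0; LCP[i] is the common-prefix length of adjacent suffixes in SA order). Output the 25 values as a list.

[0, 1, 1, 2, 0, 1, 1, 1, 0, 0, 2, 1, 1, 2, 0, 1, 1, 0, 1, 1, 0, 1, 0, 1, 1]

rank | idx | suffix
   0 |   2 | aabhbdafhebfehceddbafgg
   1 |   3 | abhbdafhebfehceddbafgg
   2 |  21 | afgg
   3 |   8 | afhebfehceddbafgg
   4 |  20 | bafgg
   5 |   6 | bdafhebfehceddbafgg
   6 |  12 | bfehceddbafgg
   7 |   4 | bhbdafhebfehceddbafgg
   8 |  16 | ceddbafgg
   9 |   1 | daabhbdafhebfehceddbafgg
  10 |   7 | dafhebfehceddbafgg
  11 |  19 | dbafgg
  12 |   0 | ddaabhbdafhebfehceddbafgg
  13 |  18 | ddbafgg
  14 |  11 | ebfehceddbafgg
  15 |  17 | eddbafgg
  16 |  14 | ehceddbafgg
  17 |  13 | fehceddbafgg
  18 |  22 | fgg
  19 |   9 | fhebfehceddbafgg
  20 |  24 | g
  21 |  23 | gg
  22 |   5 | hbdafhebfehceddbafgg
  23 |  15 | hceddbafgg
  24 |  10 | hebfehceddbafgg

SA = [2, 3, 21, 8, 20, 6, 12, 4, 16, 1, 7, 19, 0, 18, 11, 17, 14, 13, 22, 9, 24, 23, 5, 15, 10]
rank  pair      lcp
   1  s[2:],s[3:]  1  'a'
   2  s[3:],s[21:]  1  'a'
   3  s[21:],s[8:]  2  'af'
   4  s[8:],s[20:]  0  ''
   5  s[20:],s[6:]  1  'b'
   6  s[6:],s[12:]  1  'b'
   7  s[12:],s[4:]  1  'b'
   8  s[4:],s[16:]  0  ''
   9  s[16:],s[1:]  0  ''
  10  s[1:],s[7:]  2  'da'
  11  s[7:],s[19:]  1  'd'
  12  s[19:],s[0:]  1  'd'
  13  s[0:],s[18:]  2  'dd'
  14  s[18:],s[11:]  0  ''
  15  s[11:],s[17:]  1  'e'
  16  s[17:],s[14:]  1  'e'
  17  s[14:],s[13:]  0  ''
  18  s[13:],s[22:]  1  'f'
  19  s[22:],s[9:]  1  'f'
  20  s[9:],s[24:]  0  ''
  21  s[24:],s[23:]  1  'g'
  22  s[23:],s[5:]  0  ''
  23  s[5:],s[15:]  1  'h'
  24  s[15:],s[10:]  1  'h'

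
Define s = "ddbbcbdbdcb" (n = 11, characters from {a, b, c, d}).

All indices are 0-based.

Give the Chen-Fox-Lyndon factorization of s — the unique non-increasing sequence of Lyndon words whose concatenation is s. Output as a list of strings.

emit factor 1: 'd' (i=0, period=1)
emit factor 2: 'd' (i=1, period=1)
emit factor 3: 'bbcbdbdc' (i=2, period=8)
emit factor 4: 'b' (i=10, period=1)

["d", "d", "bbcbdbdc", "b"]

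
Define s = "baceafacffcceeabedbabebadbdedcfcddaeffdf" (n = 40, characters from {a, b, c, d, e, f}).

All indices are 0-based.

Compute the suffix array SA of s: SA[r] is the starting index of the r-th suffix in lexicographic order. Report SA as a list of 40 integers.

[19, 14, 1, 6, 23, 34, 4, 18, 0, 22, 25, 20, 15, 10, 31, 2, 11, 29, 7, 33, 17, 24, 28, 32, 26, 38, 13, 3, 21, 16, 27, 12, 35, 39, 5, 9, 30, 37, 8, 36]

rank→(start, suffix):
  0 → (19, 'abebadbdedcfcddaeffdf')
  1 → (14, 'abedbabebadbdedcfcddaeffdf')
  2 → (1, 'aceafacffcceeabedbabebadbdedcfcddaeffdf')
  3 → (6, 'acffcceeabedbabebadbdedcfcddaeffdf')
  4 → (23, 'adbdedcfcddaeffdf')
  5 → (34, 'aeffdf')
  6 → (4, 'afacffcceeabedbabebadbdedcfcddaeffdf')
  7 → (18, 'babebadbdedcfcddaeffdf')
  8 → (0, 'baceafacffcceeabedbabebadbdedcfcddaeffdf')
  9 → (22, 'badbdedcfcddaeffdf')
  10 → (25, 'bdedcfcddaeffdf')
  11 → (20, 'bebadbdedcfcddaeffdf')
  12 → (15, 'bedbabebadbdedcfcddaeffdf')
  13 → (10, 'cceeabedbabebadbdedcfcddaeffdf')
  14 → (31, 'cddaeffdf')
  15 → (2, 'ceafacffcceeabedbabebadbdedcfcddaeffdf')
  16 → (11, 'ceeabedbabebadbdedcfcddaeffdf')
  17 → (29, 'cfcddaeffdf')
  18 → (7, 'cffcceeabedbabebadbdedcfcddaeffdf')
  19 → (33, 'daeffdf')
  20 → (17, 'dbabebadbdedcfcddaeffdf')
  21 → (24, 'dbdedcfcddaeffdf')
  22 → (28, 'dcfcddaeffdf')
  23 → (32, 'ddaeffdf')
  24 → (26, 'dedcfcddaeffdf')
  25 → (38, 'df')
  26 → (13, 'eabedbabebadbdedcfcddaeffdf')
  27 → (3, 'eafacffcceeabedbabebadbdedcfcddaeffdf')
  28 → (21, 'ebadbdedcfcddaeffdf')
  29 → (16, 'edbabebadbdedcfcddaeffdf')
  30 → (27, 'edcfcddaeffdf')
  31 → (12, 'eeabedbabebadbdedcfcddaeffdf')
  32 → (35, 'effdf')
  33 → (39, 'f')
  34 → (5, 'facffcceeabedbabebadbdedcfcddaeffdf')
  35 → (9, 'fcceeabedbabebadbdedcfcddaeffdf')
  36 → (30, 'fcddaeffdf')
  37 → (37, 'fdf')
  38 → (8, 'ffcceeabedbabebadbdedcfcddaeffdf')
  39 → (36, 'ffdf')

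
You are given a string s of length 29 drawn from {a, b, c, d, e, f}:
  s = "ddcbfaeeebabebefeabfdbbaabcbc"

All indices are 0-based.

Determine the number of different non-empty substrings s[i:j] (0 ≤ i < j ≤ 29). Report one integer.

403

rank→(start, suffix):
  0 → (23, 'aabcbc')
  1 → (24, 'abcbc')
  2 → (10, 'abebefeabfdbbaabcbc')
  3 → (17, 'abfdbbaabcbc')
  4 → (5, 'aeeebabebefeabfdbbaabcbc')
  5 → (22, 'baabcbc')
  6 → (9, 'babebefeabfdbbaabcbc')
  7 → (21, 'bbaabcbc')
  8 → (27, 'bc')
  9 → (25, 'bcbc')
  10 → (11, 'bebefeabfdbbaabcbc')
  11 → (13, 'befeabfdbbaabcbc')
  12 → (3, 'bfaeeebabebefeabfdbbaabcbc')
  13 → (18, 'bfdbbaabcbc')
  14 → (28, 'c')
  15 → (26, 'cbc')
  16 → (2, 'cbfaeeebabebefeabfdbbaabcbc')
  17 → (20, 'dbbaabcbc')
  18 → (1, 'dcbfaeeebabebefeabfdbbaabcbc')
  19 → (0, 'ddcbfaeeebabebefeabfdbbaabcbc')
  20 → (16, 'eabfdbbaabcbc')
  21 → (8, 'ebabebefeabfdbbaabcbc')
  22 → (12, 'ebefeabfdbbaabcbc')
  23 → (7, 'eebabebefeabfdbbaabcbc')
  24 → (6, 'eeebabebefeabfdbbaabcbc')
  25 → (14, 'efeabfdbbaabcbc')
  26 → (4, 'faeeebabebefeabfdbbaabcbc')
  27 → (19, 'fdbbaabcbc')
  28 → (15, 'feabfdbbaabcbc')

SA = [23, 24, 10, 17, 5, 22, 9, 21, 27, 25, 11, 13, 3, 18, 28, 26, 2, 20, 1, 0, 16, 8, 12, 7, 6, 14, 4, 19, 15]
rank  pair      lcp
   1  s[23:],s[24:]  1  'a'
   2  s[24:],s[10:]  2  'ab'
   3  s[10:],s[17:]  2  'ab'
   4  s[17:],s[5:]  1  'a'
   5  s[5:],s[22:]  0  ''
   6  s[22:],s[9:]  2  'ba'
   7  s[9:],s[21:]  1  'b'
   8  s[21:],s[27:]  1  'b'
   9  s[27:],s[25:]  2  'bc'
  10  s[25:],s[11:]  1  'b'
  11  s[11:],s[13:]  2  'be'
  12  s[13:],s[3:]  1  'b'
  13  s[3:],s[18:]  2  'bf'
  14  s[18:],s[28:]  0  ''
  15  s[28:],s[26:]  1  'c'
  16  s[26:],s[2:]  2  'cb'
  17  s[2:],s[20:]  0  ''
  18  s[20:],s[1:]  1  'd'
  19  s[1:],s[0:]  1  'd'
  20  s[0:],s[16:]  0  ''
  21  s[16:],s[8:]  1  'e'
  22  s[8:],s[12:]  2  'eb'
  23  s[12:],s[7:]  1  'e'
  24  s[7:],s[6:]  2  'ee'
  25  s[6:],s[14:]  1  'e'
  26  s[14:],s[4:]  0  ''
  27  s[4:],s[19:]  1  'f'
  28  s[19:],s[15:]  1  'f'

n(n+1)/2 = 29·30/2 = 435
Σ LCP = 0 + 1 + 2 + 2 + 1 + 0 + 2 + 1 + 1 + 2 + 1 + 2 + 1 + 2 + 0 + 1 + 2 + 0 + 1 + 1 + 0 + 1 + 2 + 1 + 2 + 1 + 0 + 1 + 1 = 32
distinct = 435 − 32 = 403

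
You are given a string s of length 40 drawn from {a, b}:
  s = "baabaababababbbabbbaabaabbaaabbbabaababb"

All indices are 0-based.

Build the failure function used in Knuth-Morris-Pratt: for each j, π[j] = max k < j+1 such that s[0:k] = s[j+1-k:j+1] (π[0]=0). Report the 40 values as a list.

[0, 0, 0, 1, 2, 3, 4, 5, 1, 2, 1, 2, 1, 1, 1, 2, 1, 1, 1, 2, 3, 4, 5, 6, 7, 1, 2, 3, 0, 1, 1, 1, 2, 1, 2, 3, 4, 5, 1, 1]

π[0] = 0
j=1 s[j]='a': π[1]=0 (border '')
j=2 s[j]='a': π[2]=0 (border '')
j=3 s[j]='b': π[3]=1 (border 'b')
j=4 s[j]='a': π[4]=2 (border 'ba')
j=5 s[j]='a': π[5]=3 (border 'baa')
j=6 s[j]='b': π[6]=4 (border 'baab')
j=7 s[j]='a': π[7]=5 (border 'baaba')
j=8 s[j]='b': k: 5→2→0; π[8]=1 (border 'b')
j=9 s[j]='a': π[9]=2 (border 'ba')
j=10 s[j]='b': k: 2→0; π[10]=1 (border 'b')
j=11 s[j]='a': π[11]=2 (border 'ba')
j=12 s[j]='b': k: 2→0; π[12]=1 (border 'b')
j=13 s[j]='b': k: 1→0; π[13]=1 (border 'b')
j=14 s[j]='b': k: 1→0; π[14]=1 (border 'b')
j=15 s[j]='a': π[15]=2 (border 'ba')
j=16 s[j]='b': k: 2→0; π[16]=1 (border 'b')
j=17 s[j]='b': k: 1→0; π[17]=1 (border 'b')
j=18 s[j]='b': k: 1→0; π[18]=1 (border 'b')
j=19 s[j]='a': π[19]=2 (border 'ba')
j=20 s[j]='a': π[20]=3 (border 'baa')
j=21 s[j]='b': π[21]=4 (border 'baab')
j=22 s[j]='a': π[22]=5 (border 'baaba')
j=23 s[j]='a': π[23]=6 (border 'baabaa')
j=24 s[j]='b': π[24]=7 (border 'baabaab')
j=25 s[j]='b': k: 7→4→1→0; π[25]=1 (border 'b')
j=26 s[j]='a': π[26]=2 (border 'ba')
j=27 s[j]='a': π[27]=3 (border 'baa')
j=28 s[j]='a': k: 3→0; π[28]=0 (border '')
j=29 s[j]='b': π[29]=1 (border 'b')
j=30 s[j]='b': k: 1→0; π[30]=1 (border 'b')
j=31 s[j]='b': k: 1→0; π[31]=1 (border 'b')
j=32 s[j]='a': π[32]=2 (border 'ba')
j=33 s[j]='b': k: 2→0; π[33]=1 (border 'b')
j=34 s[j]='a': π[34]=2 (border 'ba')
j=35 s[j]='a': π[35]=3 (border 'baa')
j=36 s[j]='b': π[36]=4 (border 'baab')
j=37 s[j]='a': π[37]=5 (border 'baaba')
j=38 s[j]='b': k: 5→2→0; π[38]=1 (border 'b')
j=39 s[j]='b': k: 1→0; π[39]=1 (border 'b')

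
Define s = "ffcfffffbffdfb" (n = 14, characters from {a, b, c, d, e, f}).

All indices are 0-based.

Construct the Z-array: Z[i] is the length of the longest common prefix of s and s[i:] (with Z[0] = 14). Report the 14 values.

Z[0]=14
i=1: i≥r, start 0; Z[1]=1 scan→box=[1,2)
i=2: i≥r, start 0; Z[2]=0
i=3: i≥r, start 0; Z[3]=2 scan→box=[3,5)
i=4: min(r-i=1, Z[1]=1)=1; Z[4]=2 scan→box=[4,6)
i=5: min(r-i=1, Z[1]=1)=1; Z[5]=2 scan→box=[5,7)
i=6: min(r-i=1, Z[1]=1)=1; Z[6]=2 scan→box=[6,8)
i=7: min(r-i=1, Z[1]=1)=1; Z[7]=1
i=8: i≥r, start 0; Z[8]=0
i=9: i≥r, start 0; Z[9]=2 scan→box=[9,11)
i=10: min(r-i=1, Z[1]=1)=1; Z[10]=1
i=11: i≥r, start 0; Z[11]=0
i=12: i≥r, start 0; Z[12]=1 scan→box=[12,13)
i=13: i≥r, start 0; Z[13]=0

[14, 1, 0, 2, 2, 2, 2, 1, 0, 2, 1, 0, 1, 0]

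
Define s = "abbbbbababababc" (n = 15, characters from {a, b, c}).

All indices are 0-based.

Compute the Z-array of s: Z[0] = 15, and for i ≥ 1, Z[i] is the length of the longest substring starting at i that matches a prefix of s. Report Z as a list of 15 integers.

Z[0]=15
i=1: outside box; Z[1]=0
i=2: outside box; Z[2]=0
i=3: outside box; Z[3]=0
i=4: outside box; Z[4]=0
i=5: outside box; Z[5]=0
i=6: outside box; Z[6]=2 grow→box=[6,8)
i=7: min(r-i=1, Z[1]=0)=0; Z[7]=0
i=8: outside box; Z[8]=2 grow→box=[8,10)
i=9: min(r-i=1, Z[1]=0)=0; Z[9]=0
i=10: outside box; Z[10]=2 grow→box=[10,12)
i=11: min(r-i=1, Z[1]=0)=0; Z[11]=0
i=12: outside box; Z[12]=2 grow→box=[12,14)
i=13: min(r-i=1, Z[1]=0)=0; Z[13]=0
i=14: outside box; Z[14]=0

[15, 0, 0, 0, 0, 0, 2, 0, 2, 0, 2, 0, 2, 0, 0]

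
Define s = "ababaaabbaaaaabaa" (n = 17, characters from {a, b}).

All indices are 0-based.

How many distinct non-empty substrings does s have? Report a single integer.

114

rank | idx | suffix
   0 |  16 | a
   1 |  15 | aa
   2 |   9 | aaaaabaa
   3 |  10 | aaaabaa
   4 |  11 | aaabaa
   5 |   4 | aaabbaaaaabaa
   6 |  12 | aabaa
   7 |   5 | aabbaaaaabaa
   8 |  13 | abaa
   9 |   2 | abaaabbaaaaabaa
  10 |   0 | ababaaabbaaaaabaa
  11 |   6 | abbaaaaabaa
  12 |  14 | baa
  13 |   8 | baaaaabaa
  14 |   3 | baaabbaaaaabaa
  15 |   1 | babaaabbaaaaabaa
  16 |   7 | bbaaaaabaa

SA = [16, 15, 9, 10, 11, 4, 12, 5, 13, 2, 0, 6, 14, 8, 3, 1, 7]
[i] adj suffixes → lcp
  [1] 16/15 → 1 ('a')
  [2] 15/9 → 2 ('aa')
  [3] 9/10 → 4 ('aaaa')
  [4] 10/11 → 3 ('aaa')
  [5] 11/4 → 4 ('aaab')
  [6] 4/12 → 2 ('aa')
  [7] 12/5 → 3 ('aab')
  [8] 5/13 → 1 ('a')
  [9] 13/2 → 4 ('abaa')
  [10] 2/0 → 3 ('aba')
  [11] 0/6 → 2 ('ab')
  [12] 6/14 → 0 ('')
  [13] 14/8 → 3 ('baa')
  [14] 8/3 → 4 ('baaa')
  [15] 3/1 → 2 ('ba')
  [16] 1/7 → 1 ('b')

n(n+1)/2 = 17·18/2 = 153
Σ LCP = 0 + 1 + 2 + 4 + 3 + 4 + 2 + 3 + 1 + 4 + 3 + 2 + 0 + 3 + 4 + 2 + 1 = 39
distinct = 153 − 39 = 114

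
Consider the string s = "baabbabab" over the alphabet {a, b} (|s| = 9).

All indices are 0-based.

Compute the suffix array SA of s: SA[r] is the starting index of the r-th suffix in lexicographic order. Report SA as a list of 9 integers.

[1, 7, 5, 2, 8, 0, 6, 4, 3]

sorted suffixes:
  #0 SA[0]=1  'aabbabab'
  #1 SA[1]=7  'ab'
  #2 SA[2]=5  'abab'
  #3 SA[3]=2  'abbabab'
  #4 SA[4]=8  'b'
  #5 SA[5]=0  'baabbabab'
  #6 SA[6]=6  'bab'
  #7 SA[7]=4  'babab'
  #8 SA[8]=3  'bbabab'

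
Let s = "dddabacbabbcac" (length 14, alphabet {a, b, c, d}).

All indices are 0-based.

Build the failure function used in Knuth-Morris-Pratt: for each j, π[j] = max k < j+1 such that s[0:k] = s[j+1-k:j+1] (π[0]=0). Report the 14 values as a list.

π[0] = 0
j=1 s[j]='d': π[1]=1 (border 'd')
j=2 s[j]='d': π[2]=2 (border 'dd')
j=3 s[j]='a': k: 2→1→0; π[3]=0 (border '')
j=4 s[j]='b': π[4]=0 (border '')
j=5 s[j]='a': π[5]=0 (border '')
j=6 s[j]='c': π[6]=0 (border '')
j=7 s[j]='b': π[7]=0 (border '')
j=8 s[j]='a': π[8]=0 (border '')
j=9 s[j]='b': π[9]=0 (border '')
j=10 s[j]='b': π[10]=0 (border '')
j=11 s[j]='c': π[11]=0 (border '')
j=12 s[j]='a': π[12]=0 (border '')
j=13 s[j]='c': π[13]=0 (border '')

[0, 1, 2, 0, 0, 0, 0, 0, 0, 0, 0, 0, 0, 0]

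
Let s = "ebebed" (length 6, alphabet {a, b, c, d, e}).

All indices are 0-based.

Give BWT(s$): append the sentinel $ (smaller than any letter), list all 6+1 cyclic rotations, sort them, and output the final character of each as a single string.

deee$bb

rank  rotation last
    0  $ebebed  d
    1  bebed$e  e
    2  bed$ebe  e
    3  d$ebebe  e
    4  ebebed$  $
    5  ebed$eb  b
    6  ed$ebeb  b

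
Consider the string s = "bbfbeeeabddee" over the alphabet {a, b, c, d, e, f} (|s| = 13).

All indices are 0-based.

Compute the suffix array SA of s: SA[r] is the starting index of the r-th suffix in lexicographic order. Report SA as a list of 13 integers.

rank→(start, suffix):
  0 → (7, 'abddee')
  1 → (0, 'bbfbeeeabddee')
  2 → (8, 'bddee')
  3 → (3, 'beeeabddee')
  4 → (1, 'bfbeeeabddee')
  5 → (9, 'ddee')
  6 → (10, 'dee')
  7 → (12, 'e')
  8 → (6, 'eabddee')
  9 → (11, 'ee')
  10 → (5, 'eeabddee')
  11 → (4, 'eeeabddee')
  12 → (2, 'fbeeeabddee')

[7, 0, 8, 3, 1, 9, 10, 12, 6, 11, 5, 4, 2]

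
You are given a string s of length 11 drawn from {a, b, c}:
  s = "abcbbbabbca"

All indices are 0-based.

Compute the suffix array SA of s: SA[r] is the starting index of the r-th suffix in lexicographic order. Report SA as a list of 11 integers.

[10, 6, 0, 5, 4, 3, 7, 8, 1, 9, 2]

sorted suffixes:
  #0 SA[0]=10  'a'
  #1 SA[1]=6  'abbca'
  #2 SA[2]=0  'abcbbbabbca'
  #3 SA[3]=5  'babbca'
  #4 SA[4]=4  'bbabbca'
  #5 SA[5]=3  'bbbabbca'
  #6 SA[6]=7  'bbca'
  #7 SA[7]=8  'bca'
  #8 SA[8]=1  'bcbbbabbca'
  #9 SA[9]=9  'ca'
  #10 SA[10]=2  'cbbbabbca'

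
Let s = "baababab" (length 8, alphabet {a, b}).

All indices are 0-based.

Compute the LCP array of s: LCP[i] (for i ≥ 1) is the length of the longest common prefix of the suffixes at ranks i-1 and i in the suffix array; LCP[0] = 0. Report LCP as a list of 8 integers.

[0, 1, 2, 4, 0, 1, 2, 3]

rank→(start, suffix):
  0 → (1, 'aababab')
  1 → (6, 'ab')
  2 → (4, 'abab')
  3 → (2, 'ababab')
  4 → (7, 'b')
  5 → (0, 'baababab')
  6 → (5, 'bab')
  7 → (3, 'babab')

SA = [1, 6, 4, 2, 7, 0, 5, 3]
rank  pair      lcp
   1  s[1:],s[6:]  1  'a'
   2  s[6:],s[4:]  2  'ab'
   3  s[4:],s[2:]  4  'abab'
   4  s[2:],s[7:]  0  ''
   5  s[7:],s[0:]  1  'b'
   6  s[0:],s[5:]  2  'ba'
   7  s[5:],s[3:]  3  'bab'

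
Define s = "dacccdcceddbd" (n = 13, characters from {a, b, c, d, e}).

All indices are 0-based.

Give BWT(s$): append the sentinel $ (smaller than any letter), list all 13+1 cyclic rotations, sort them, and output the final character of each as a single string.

rank  rotation        last
    0  $dacccdcceddbd  d
    1  acccdcceddbd$d  d
    2  bd$dacccdccedd  d
    3  cccdcceddbd$da  a
    4  ccdcceddbd$dac  c
    5  cceddbd$dacccd  d
    6  cdcceddbd$dacc  c
    7  ceddbd$dacccdc  c
    8  d$dacccdcceddb  b
    9  dacccdcceddbd$  $
   10  dbd$dacccdcced  d
   11  dcceddbd$daccc  c
   12  ddbd$dacccdcce  e
   13  eddbd$dacccdcc  c

dddacdccb$dcec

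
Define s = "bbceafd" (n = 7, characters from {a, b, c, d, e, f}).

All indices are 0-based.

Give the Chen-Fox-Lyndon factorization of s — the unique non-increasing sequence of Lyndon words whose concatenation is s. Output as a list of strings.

emit factor 1: 'bbce' (i=0, period=4)
emit factor 2: 'afd' (i=4, period=3)

["bbce", "afd"]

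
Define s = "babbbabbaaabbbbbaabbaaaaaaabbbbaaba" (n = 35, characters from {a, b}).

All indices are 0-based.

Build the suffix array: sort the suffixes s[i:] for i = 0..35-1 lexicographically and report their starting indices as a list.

rank→(start, suffix):
  0 → (34, 'a')
  1 → (20, 'aaaaaaabbbbaaba')
  2 → (21, 'aaaaaabbbbaaba')
  3 → (22, 'aaaaabbbbaaba')
  4 → (23, 'aaaabbbbaaba')
  5 → (24, 'aaabbbbaaba')
  6 → (8, 'aaabbbbbaabbaaaaaaabbbbaaba')
  7 → (31, 'aaba')
  8 → (16, 'aabbaaaaaaabbbbaaba')
  9 → (25, 'aabbbbaaba')
  10 → (9, 'aabbbbbaabbaaaaaaabbbbaaba')
  11 → (32, 'aba')
  12 → (17, 'abbaaaaaaabbbbaaba')
  13 → (5, 'abbaaabbbbbaabbaaaaaaabbbbaaba')
  14 → (1, 'abbbabbaaabbbbbaabbaaaaaaabbbbaaba')
  15 → (26, 'abbbbaaba')
  16 → (10, 'abbbbbaabbaaaaaaabbbbaaba')
  17 → (33, 'ba')
  18 → (19, 'baaaaaaabbbbaaba')
  19 → (7, 'baaabbbbbaabbaaaaaaabbbbaaba')
  20 → (30, 'baaba')
  21 → (15, 'baabbaaaaaaabbbbaaba')
  22 → (4, 'babbaaabbbbbaabbaaaaaaabbbbaaba')
  23 → (0, 'babbbabbaaabbbbbaabbaaaaaaabbbbaaba')
  24 → (18, 'bbaaaaaaabbbbaaba')
  25 → (6, 'bbaaabbbbbaabbaaaaaaabbbbaaba')
  26 → (29, 'bbaaba')
  27 → (14, 'bbaabbaaaaaaabbbbaaba')
  28 → (3, 'bbabbaaabbbbbaabbaaaaaaabbbbaaba')
  29 → (28, 'bbbaaba')
  30 → (13, 'bbbaabbaaaaaaabbbbaaba')
  31 → (2, 'bbbabbaaabbbbbaabbaaaaaaabbbbaaba')
  32 → (27, 'bbbbaaba')
  33 → (12, 'bbbbaabbaaaaaaabbbbaaba')
  34 → (11, 'bbbbbaabbaaaaaaabbbbaaba')

[34, 20, 21, 22, 23, 24, 8, 31, 16, 25, 9, 32, 17, 5, 1, 26, 10, 33, 19, 7, 30, 15, 4, 0, 18, 6, 29, 14, 3, 28, 13, 2, 27, 12, 11]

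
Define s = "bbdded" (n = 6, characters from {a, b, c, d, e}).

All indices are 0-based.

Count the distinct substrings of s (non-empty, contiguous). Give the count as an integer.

18

rank→(start, suffix):
  0 → (0, 'bbdded')
  1 → (1, 'bdded')
  2 → (5, 'd')
  3 → (2, 'dded')
  4 → (3, 'ded')
  5 → (4, 'ed')

SA = [0, 1, 5, 2, 3, 4]
i: (SA[i-1],SA[i]) lcp shared
  1: (0,1) 1 'b'
  2: (1,5) 0 ''
  3: (5,2) 1 'd'
  4: (2,3) 1 'd'
  5: (3,4) 0 ''

n(n+1)/2 = 6·7/2 = 21
Σ LCP = 0 + 1 + 0 + 1 + 1 + 0 = 3
distinct = 21 − 3 = 18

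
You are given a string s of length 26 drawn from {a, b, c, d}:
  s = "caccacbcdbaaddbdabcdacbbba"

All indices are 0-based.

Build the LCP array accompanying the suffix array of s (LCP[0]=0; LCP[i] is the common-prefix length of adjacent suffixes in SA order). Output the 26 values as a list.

[0, 1, 1, 1, 3, 2, 1, 0, 2, 1, 2, 1, 3, 1, 0, 3, 1, 2, 1, 1, 2, 0, 2, 1, 2, 1]

sorted suffixes:
  #0 SA[0]=25  'a'
  #1 SA[1]=10  'aaddbdabcdacbbba'
  #2 SA[2]=16  'abcdacbbba'
  #3 SA[3]=20  'acbbba'
  #4 SA[4]=4  'acbcdbaaddbdabcdacbbba'
  #5 SA[5]=1  'accacbcdbaaddbdabcdacbbba'
  #6 SA[6]=11  'addbdabcdacbbba'
  #7 SA[7]=24  'ba'
  #8 SA[8]=9  'baaddbdabcdacbbba'
  #9 SA[9]=23  'bba'
  #10 SA[10]=22  'bbba'
  #11 SA[11]=17  'bcdacbbba'
  #12 SA[12]=6  'bcdbaaddbdabcdacbbba'
  #13 SA[13]=14  'bdabcdacbbba'
  #14 SA[14]=3  'cacbcdbaaddbdabcdacbbba'
  #15 SA[15]=0  'caccacbcdbaaddbdabcdacbbba'
  #16 SA[16]=21  'cbbba'
  #17 SA[17]=5  'cbcdbaaddbdabcdacbbba'
  #18 SA[18]=2  'ccacbcdbaaddbdabcdacbbba'
  #19 SA[19]=18  'cdacbbba'
  #20 SA[20]=7  'cdbaaddbdabcdacbbba'
  #21 SA[21]=15  'dabcdacbbba'
  #22 SA[22]=19  'dacbbba'
  #23 SA[23]=8  'dbaaddbdabcdacbbba'
  #24 SA[24]=13  'dbdabcdacbbba'
  #25 SA[25]=12  'ddbdabcdacbbba'

SA = [25, 10, 16, 20, 4, 1, 11, 24, 9, 23, 22, 17, 6, 14, 3, 0, 21, 5, 2, 18, 7, 15, 19, 8, 13, 12]
[i] adj suffixes → lcp
  [1] 25/10 → 1 ('a')
  [2] 10/16 → 1 ('a')
  [3] 16/20 → 1 ('a')
  [4] 20/4 → 3 ('acb')
  [5] 4/1 → 2 ('ac')
  [6] 1/11 → 1 ('a')
  [7] 11/24 → 0 ('')
  [8] 24/9 → 2 ('ba')
  [9] 9/23 → 1 ('b')
  [10] 23/22 → 2 ('bb')
  [11] 22/17 → 1 ('b')
  [12] 17/6 → 3 ('bcd')
  [13] 6/14 → 1 ('b')
  [14] 14/3 → 0 ('')
  [15] 3/0 → 3 ('cac')
  [16] 0/21 → 1 ('c')
  [17] 21/5 → 2 ('cb')
  [18] 5/2 → 1 ('c')
  [19] 2/18 → 1 ('c')
  [20] 18/7 → 2 ('cd')
  [21] 7/15 → 0 ('')
  [22] 15/19 → 2 ('da')
  [23] 19/8 → 1 ('d')
  [24] 8/13 → 2 ('db')
  [25] 13/12 → 1 ('d')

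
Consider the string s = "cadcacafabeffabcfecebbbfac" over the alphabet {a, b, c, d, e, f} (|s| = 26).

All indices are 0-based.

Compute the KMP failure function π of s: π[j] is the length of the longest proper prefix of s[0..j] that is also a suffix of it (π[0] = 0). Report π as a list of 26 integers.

π[0] = 0
j=1 s[j]='a': π[1]=0 (border '')
j=2 s[j]='d': π[2]=0 (border '')
j=3 s[j]='c': π[3]=1 (border 'c')
j=4 s[j]='a': π[4]=2 (border 'ca')
j=5 s[j]='c': k: 2→0; π[5]=1 (border 'c')
j=6 s[j]='a': π[6]=2 (border 'ca')
j=7 s[j]='f': k: 2→0; π[7]=0 (border '')
j=8 s[j]='a': π[8]=0 (border '')
j=9 s[j]='b': π[9]=0 (border '')
j=10 s[j]='e': π[10]=0 (border '')
j=11 s[j]='f': π[11]=0 (border '')
j=12 s[j]='f': π[12]=0 (border '')
j=13 s[j]='a': π[13]=0 (border '')
j=14 s[j]='b': π[14]=0 (border '')
j=15 s[j]='c': π[15]=1 (border 'c')
j=16 s[j]='f': k: 1→0; π[16]=0 (border '')
j=17 s[j]='e': π[17]=0 (border '')
j=18 s[j]='c': π[18]=1 (border 'c')
j=19 s[j]='e': k: 1→0; π[19]=0 (border '')
j=20 s[j]='b': π[20]=0 (border '')
j=21 s[j]='b': π[21]=0 (border '')
j=22 s[j]='b': π[22]=0 (border '')
j=23 s[j]='f': π[23]=0 (border '')
j=24 s[j]='a': π[24]=0 (border '')
j=25 s[j]='c': π[25]=1 (border 'c')

[0, 0, 0, 1, 2, 1, 2, 0, 0, 0, 0, 0, 0, 0, 0, 1, 0, 0, 1, 0, 0, 0, 0, 0, 0, 1]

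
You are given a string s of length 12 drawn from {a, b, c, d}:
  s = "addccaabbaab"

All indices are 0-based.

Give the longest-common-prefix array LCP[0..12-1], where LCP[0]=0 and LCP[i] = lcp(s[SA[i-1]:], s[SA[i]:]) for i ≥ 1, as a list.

sorted suffixes:
  #0 SA[0]=9  'aab'
  #1 SA[1]=5  'aabbaab'
  #2 SA[2]=10  'ab'
  #3 SA[3]=6  'abbaab'
  #4 SA[4]=0  'addccaabbaab'
  #5 SA[5]=11  'b'
  #6 SA[6]=8  'baab'
  #7 SA[7]=7  'bbaab'
  #8 SA[8]=4  'caabbaab'
  #9 SA[9]=3  'ccaabbaab'
  #10 SA[10]=2  'dccaabbaab'
  #11 SA[11]=1  'ddccaabbaab'

SA = [9, 5, 10, 6, 0, 11, 8, 7, 4, 3, 2, 1]
i: (SA[i-1],SA[i]) lcp shared
  1: (9,5) 3 'aab'
  2: (5,10) 1 'a'
  3: (10,6) 2 'ab'
  4: (6,0) 1 'a'
  5: (0,11) 0 ''
  6: (11,8) 1 'b'
  7: (8,7) 1 'b'
  8: (7,4) 0 ''
  9: (4,3) 1 'c'
  10: (3,2) 0 ''
  11: (2,1) 1 'd'

[0, 3, 1, 2, 1, 0, 1, 1, 0, 1, 0, 1]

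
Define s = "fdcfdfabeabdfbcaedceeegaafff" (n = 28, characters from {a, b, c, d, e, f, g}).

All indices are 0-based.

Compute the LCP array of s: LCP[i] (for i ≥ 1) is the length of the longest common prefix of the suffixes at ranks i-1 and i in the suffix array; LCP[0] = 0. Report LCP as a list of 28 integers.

sorted suffixes:
  #0 SA[0]=23  'aafff'
  #1 SA[1]=9  'abdfbcaedceeegaafff'
  #2 SA[2]=6  'abeabdfbcaedceeegaafff'
  #3 SA[3]=15  'aedceeegaafff'
  #4 SA[4]=24  'afff'
  #5 SA[5]=13  'bcaedceeegaafff'
  #6 SA[6]=10  'bdfbcaedceeegaafff'
  #7 SA[7]=7  'beabdfbcaedceeegaafff'
  #8 SA[8]=14  'caedceeegaafff'
  #9 SA[9]=18  'ceeegaafff'
  #10 SA[10]=2  'cfdfabeabdfbcaedceeegaafff'
  #11 SA[11]=17  'dceeegaafff'
  #12 SA[12]=1  'dcfdfabeabdfbcaedceeegaafff'
  #13 SA[13]=4  'dfabeabdfbcaedceeegaafff'
  #14 SA[14]=11  'dfbcaedceeegaafff'
  #15 SA[15]=8  'eabdfbcaedceeegaafff'
  #16 SA[16]=16  'edceeegaafff'
  #17 SA[17]=19  'eeegaafff'
  #18 SA[18]=20  'eegaafff'
  #19 SA[19]=21  'egaafff'
  #20 SA[20]=27  'f'
  #21 SA[21]=5  'fabeabdfbcaedceeegaafff'
  #22 SA[22]=12  'fbcaedceeegaafff'
  #23 SA[23]=0  'fdcfdfabeabdfbcaedceeegaafff'
  #24 SA[24]=3  'fdfabeabdfbcaedceeegaafff'
  #25 SA[25]=26  'ff'
  #26 SA[26]=25  'fff'
  #27 SA[27]=22  'gaafff'

SA = [23, 9, 6, 15, 24, 13, 10, 7, 14, 18, 2, 17, 1, 4, 11, 8, 16, 19, 20, 21, 27, 5, 12, 0, 3, 26, 25, 22]
[i] adj suffixes → lcp
  [1] 23/9 → 1 ('a')
  [2] 9/6 → 2 ('ab')
  [3] 6/15 → 1 ('a')
  [4] 15/24 → 1 ('a')
  [5] 24/13 → 0 ('')
  [6] 13/10 → 1 ('b')
  [7] 10/7 → 1 ('b')
  [8] 7/14 → 0 ('')
  [9] 14/18 → 1 ('c')
  [10] 18/2 → 1 ('c')
  [11] 2/17 → 0 ('')
  [12] 17/1 → 2 ('dc')
  [13] 1/4 → 1 ('d')
  [14] 4/11 → 2 ('df')
  [15] 11/8 → 0 ('')
  [16] 8/16 → 1 ('e')
  [17] 16/19 → 1 ('e')
  [18] 19/20 → 2 ('ee')
  [19] 20/21 → 1 ('e')
  [20] 21/27 → 0 ('')
  [21] 27/5 → 1 ('f')
  [22] 5/12 → 1 ('f')
  [23] 12/0 → 1 ('f')
  [24] 0/3 → 2 ('fd')
  [25] 3/26 → 1 ('f')
  [26] 26/25 → 2 ('ff')
  [27] 25/22 → 0 ('')

[0, 1, 2, 1, 1, 0, 1, 1, 0, 1, 1, 0, 2, 1, 2, 0, 1, 1, 2, 1, 0, 1, 1, 1, 2, 1, 2, 0]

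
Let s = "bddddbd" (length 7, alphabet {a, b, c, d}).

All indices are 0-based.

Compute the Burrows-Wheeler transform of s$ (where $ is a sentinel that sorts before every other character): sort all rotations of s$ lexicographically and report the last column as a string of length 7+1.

rank  rotation  last
    0  $bddddbd  d
    1  bd$bdddd  d
    2  bddddbd$  $
    3  d$bddddb  b
    4  dbd$bddd  d
    5  ddbd$bdd  d
    6  dddbd$bd  d
    7  ddddbd$b  b

dd$bdddb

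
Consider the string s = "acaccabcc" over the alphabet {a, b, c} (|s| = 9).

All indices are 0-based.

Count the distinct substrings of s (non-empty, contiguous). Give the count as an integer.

rank→(start, suffix):
  0 → (5, 'abcc')
  1 → (0, 'acaccabcc')
  2 → (2, 'accabcc')
  3 → (6, 'bcc')
  4 → (8, 'c')
  5 → (4, 'cabcc')
  6 → (1, 'caccabcc')
  7 → (7, 'cc')
  8 → (3, 'ccabcc')

SA = [5, 0, 2, 6, 8, 4, 1, 7, 3]
[i] adj suffixes → lcp
  [1] 5/0 → 1 ('a')
  [2] 0/2 → 2 ('ac')
  [3] 2/6 → 0 ('')
  [4] 6/8 → 0 ('')
  [5] 8/4 → 1 ('c')
  [6] 4/1 → 2 ('ca')
  [7] 1/7 → 1 ('c')
  [8] 7/3 → 2 ('cc')

n(n+1)/2 = 9·10/2 = 45
Σ LCP = 0 + 1 + 2 + 0 + 0 + 1 + 2 + 1 + 2 = 9
distinct = 45 − 9 = 36

36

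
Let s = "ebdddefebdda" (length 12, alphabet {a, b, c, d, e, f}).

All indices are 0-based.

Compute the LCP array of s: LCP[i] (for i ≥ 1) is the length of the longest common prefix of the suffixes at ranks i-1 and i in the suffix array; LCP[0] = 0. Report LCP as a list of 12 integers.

rank | idx | suffix
   0 |  11 | a
   1 |   8 | bdda
   2 |   1 | bdddefebdda
   3 |  10 | da
   4 |   9 | dda
   5 |   2 | dddefebdda
   6 |   3 | ddefebdda
   7 |   4 | defebdda
   8 |   7 | ebdda
   9 |   0 | ebdddefebdda
  10 |   5 | efebdda
  11 |   6 | febdda

SA = [11, 8, 1, 10, 9, 2, 3, 4, 7, 0, 5, 6]
rank  pair      lcp
   1  s[11:],s[8:]  0  ''
   2  s[8:],s[1:]  3  'bdd'
   3  s[1:],s[10:]  0  ''
   4  s[10:],s[9:]  1  'd'
   5  s[9:],s[2:]  2  'dd'
   6  s[2:],s[3:]  2  'dd'
   7  s[3:],s[4:]  1  'd'
   8  s[4:],s[7:]  0  ''
   9  s[7:],s[0:]  4  'ebdd'
  10  s[0:],s[5:]  1  'e'
  11  s[5:],s[6:]  0  ''

[0, 0, 3, 0, 1, 2, 2, 1, 0, 4, 1, 0]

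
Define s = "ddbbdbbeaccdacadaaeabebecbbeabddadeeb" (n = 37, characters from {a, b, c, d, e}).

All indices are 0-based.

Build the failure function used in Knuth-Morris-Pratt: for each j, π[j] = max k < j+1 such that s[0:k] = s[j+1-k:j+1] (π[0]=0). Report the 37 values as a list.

[0, 1, 0, 0, 1, 0, 0, 0, 0, 0, 0, 1, 0, 0, 0, 1, 0, 0, 0, 0, 0, 0, 0, 0, 0, 0, 0, 0, 0, 0, 1, 2, 0, 1, 0, 0, 0]

π[0] = 0
j=1 s[j]='d': π[1]=1 (border 'd')
j=2 s[j]='b': k: 1→0; π[2]=0 (border '')
j=3 s[j]='b': π[3]=0 (border '')
j=4 s[j]='d': π[4]=1 (border 'd')
j=5 s[j]='b': k: 1→0; π[5]=0 (border '')
j=6 s[j]='b': π[6]=0 (border '')
j=7 s[j]='e': π[7]=0 (border '')
j=8 s[j]='a': π[8]=0 (border '')
j=9 s[j]='c': π[9]=0 (border '')
j=10 s[j]='c': π[10]=0 (border '')
j=11 s[j]='d': π[11]=1 (border 'd')
j=12 s[j]='a': k: 1→0; π[12]=0 (border '')
j=13 s[j]='c': π[13]=0 (border '')
j=14 s[j]='a': π[14]=0 (border '')
j=15 s[j]='d': π[15]=1 (border 'd')
j=16 s[j]='a': k: 1→0; π[16]=0 (border '')
j=17 s[j]='a': π[17]=0 (border '')
j=18 s[j]='e': π[18]=0 (border '')
j=19 s[j]='a': π[19]=0 (border '')
j=20 s[j]='b': π[20]=0 (border '')
j=21 s[j]='e': π[21]=0 (border '')
j=22 s[j]='b': π[22]=0 (border '')
j=23 s[j]='e': π[23]=0 (border '')
j=24 s[j]='c': π[24]=0 (border '')
j=25 s[j]='b': π[25]=0 (border '')
j=26 s[j]='b': π[26]=0 (border '')
j=27 s[j]='e': π[27]=0 (border '')
j=28 s[j]='a': π[28]=0 (border '')
j=29 s[j]='b': π[29]=0 (border '')
j=30 s[j]='d': π[30]=1 (border 'd')
j=31 s[j]='d': π[31]=2 (border 'dd')
j=32 s[j]='a': k: 2→1→0; π[32]=0 (border '')
j=33 s[j]='d': π[33]=1 (border 'd')
j=34 s[j]='e': k: 1→0; π[34]=0 (border '')
j=35 s[j]='e': π[35]=0 (border '')
j=36 s[j]='b': π[36]=0 (border '')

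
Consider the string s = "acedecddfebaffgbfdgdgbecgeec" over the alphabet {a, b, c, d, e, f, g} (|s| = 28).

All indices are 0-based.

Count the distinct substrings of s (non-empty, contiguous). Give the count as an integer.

rank→(start, suffix):
  0 → (0, 'acedecddfebaffgbfdgdgbecgeec')
  1 → (11, 'affgbfdgdgbecgeec')
  2 → (10, 'baffgbfdgdgbecgeec')
  3 → (21, 'becgeec')
  4 → (15, 'bfdgdgbecgeec')
  5 → (27, 'c')
  6 → (5, 'cddfebaffgbfdgdgbecgeec')
  7 → (1, 'cedecddfebaffgbfdgdgbecgeec')
  8 → (23, 'cgeec')
  9 → (6, 'ddfebaffgbfdgdgbecgeec')
  10 → (3, 'decddfebaffgbfdgdgbecgeec')
  11 → (7, 'dfebaffgbfdgdgbecgeec')
  12 → (19, 'dgbecgeec')
  13 → (17, 'dgdgbecgeec')
  14 → (9, 'ebaffgbfdgdgbecgeec')
  15 → (26, 'ec')
  16 → (4, 'ecddfebaffgbfdgdgbecgeec')
  17 → (22, 'ecgeec')
  18 → (2, 'edecddfebaffgbfdgdgbecgeec')
  19 → (25, 'eec')
  20 → (16, 'fdgdgbecgeec')
  21 → (8, 'febaffgbfdgdgbecgeec')
  22 → (12, 'ffgbfdgdgbecgeec')
  23 → (13, 'fgbfdgdgbecgeec')
  24 → (20, 'gbecgeec')
  25 → (14, 'gbfdgdgbecgeec')
  26 → (18, 'gdgbecgeec')
  27 → (24, 'geec')

SA = [0, 11, 10, 21, 15, 27, 5, 1, 23, 6, 3, 7, 19, 17, 9, 26, 4, 22, 2, 25, 16, 8, 12, 13, 20, 14, 18, 24]
[i] adj suffixes → lcp
  [1] 0/11 → 1 ('a')
  [2] 11/10 → 0 ('')
  [3] 10/21 → 1 ('b')
  [4] 21/15 → 1 ('b')
  [5] 15/27 → 0 ('')
  [6] 27/5 → 1 ('c')
  [7] 5/1 → 1 ('c')
  [8] 1/23 → 1 ('c')
  [9] 23/6 → 0 ('')
  [10] 6/3 → 1 ('d')
  [11] 3/7 → 1 ('d')
  [12] 7/19 → 1 ('d')
  [13] 19/17 → 2 ('dg')
  [14] 17/9 → 0 ('')
  [15] 9/26 → 1 ('e')
  [16] 26/4 → 2 ('ec')
  [17] 4/22 → 2 ('ec')
  [18] 22/2 → 1 ('e')
  [19] 2/25 → 1 ('e')
  [20] 25/16 → 0 ('')
  [21] 16/8 → 1 ('f')
  [22] 8/12 → 1 ('f')
  [23] 12/13 → 1 ('f')
  [24] 13/20 → 0 ('')
  [25] 20/14 → 2 ('gb')
  [26] 14/18 → 1 ('g')
  [27] 18/24 → 1 ('g')

n(n+1)/2 = 28·29/2 = 406
Σ LCP = 0 + 1 + 0 + 1 + 1 + 0 + 1 + 1 + 1 + 0 + 1 + 1 + 1 + 2 + 0 + 1 + 2 + 2 + 1 + 1 + 0 + 1 + 1 + 1 + 0 + 2 + 1 + 1 = 25
distinct = 406 − 25 = 381

381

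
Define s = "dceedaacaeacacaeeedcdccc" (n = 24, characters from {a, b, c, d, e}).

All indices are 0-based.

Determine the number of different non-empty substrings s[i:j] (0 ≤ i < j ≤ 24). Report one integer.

sorted suffixes:
  #0 SA[0]=5  'aacaeacacaeeedcdccc'
  #1 SA[1]=10  'acacaeeedcdccc'
  #2 SA[2]=6  'acaeacacaeeedcdccc'
  #3 SA[3]=12  'acaeeedcdccc'
  #4 SA[4]=8  'aeacacaeeedcdccc'
  #5 SA[5]=14  'aeeedcdccc'
  #6 SA[6]=23  'c'
  #7 SA[7]=11  'cacaeeedcdccc'
  #8 SA[8]=7  'caeacacaeeedcdccc'
  #9 SA[9]=13  'caeeedcdccc'
  #10 SA[10]=22  'cc'
  #11 SA[11]=21  'ccc'
  #12 SA[12]=19  'cdccc'
  #13 SA[13]=1  'ceedaacaeacacaeeedcdccc'
  #14 SA[14]=4  'daacaeacacaeeedcdccc'
  #15 SA[15]=20  'dccc'
  #16 SA[16]=18  'dcdccc'
  #17 SA[17]=0  'dceedaacaeacacaeeedcdccc'
  #18 SA[18]=9  'eacacaeeedcdccc'
  #19 SA[19]=3  'edaacaeacacaeeedcdccc'
  #20 SA[20]=17  'edcdccc'
  #21 SA[21]=2  'eedaacaeacacaeeedcdccc'
  #22 SA[22]=16  'eedcdccc'
  #23 SA[23]=15  'eeedcdccc'

SA = [5, 10, 6, 12, 8, 14, 23, 11, 7, 13, 22, 21, 19, 1, 4, 20, 18, 0, 9, 3, 17, 2, 16, 15]
rank  pair      lcp
   1  s[5:],s[10:]  1  'a'
   2  s[10:],s[6:]  3  'aca'
   3  s[6:],s[12:]  4  'acae'
   4  s[12:],s[8:]  1  'a'
   5  s[8:],s[14:]  2  'ae'
   6  s[14:],s[23:]  0  ''
   7  s[23:],s[11:]  1  'c'
   8  s[11:],s[7:]  2  'ca'
   9  s[7:],s[13:]  3  'cae'
  10  s[13:],s[22:]  1  'c'
  11  s[22:],s[21:]  2  'cc'
  12  s[21:],s[19:]  1  'c'
  13  s[19:],s[1:]  1  'c'
  14  s[1:],s[4:]  0  ''
  15  s[4:],s[20:]  1  'd'
  16  s[20:],s[18:]  2  'dc'
  17  s[18:],s[0:]  2  'dc'
  18  s[0:],s[9:]  0  ''
  19  s[9:],s[3:]  1  'e'
  20  s[3:],s[17:]  2  'ed'
  21  s[17:],s[2:]  1  'e'
  22  s[2:],s[16:]  3  'eed'
  23  s[16:],s[15:]  2  'ee'

n(n+1)/2 = 24·25/2 = 300
Σ LCP = 0 + 1 + 3 + 4 + 1 + 2 + 0 + 1 + 2 + 3 + 1 + 2 + 1 + 1 + 0 + 1 + 2 + 2 + 0 + 1 + 2 + 1 + 3 + 2 = 36
distinct = 300 − 36 = 264

264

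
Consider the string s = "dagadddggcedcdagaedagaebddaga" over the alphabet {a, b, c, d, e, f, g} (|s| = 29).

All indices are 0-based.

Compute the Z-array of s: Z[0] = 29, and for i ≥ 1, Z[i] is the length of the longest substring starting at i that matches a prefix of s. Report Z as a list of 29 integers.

Z[0]=29
i=1: fresh scan; Z[1]=0
i=2: fresh scan; Z[2]=0
i=3: fresh scan; Z[3]=0
i=4: fresh scan; Z[4]=1 grow→box=[4,5)
i=5: fresh scan; Z[5]=1 grow→box=[5,6)
i=6: fresh scan; Z[6]=1 grow→box=[6,7)
i=7: fresh scan; Z[7]=0
i=8: fresh scan; Z[8]=0
i=9: fresh scan; Z[9]=0
i=10: fresh scan; Z[10]=0
i=11: fresh scan; Z[11]=1 grow→box=[11,12)
i=12: fresh scan; Z[12]=0
i=13: fresh scan; Z[13]=4 grow→box=[13,17)
i=14: min(r-i=3, Z[1]=0)=0; Z[14]=0
i=15: min(r-i=2, Z[2]=0)=0; Z[15]=0
i=16: min(r-i=1, Z[3]=0)=0; Z[16]=0
i=17: fresh scan; Z[17]=0
i=18: fresh scan; Z[18]=4 grow→box=[18,22)
i=19: min(r-i=3, Z[1]=0)=0; Z[19]=0
i=20: min(r-i=2, Z[2]=0)=0; Z[20]=0
i=21: min(r-i=1, Z[3]=0)=0; Z[21]=0
i=22: fresh scan; Z[22]=0
i=23: fresh scan; Z[23]=0
i=24: fresh scan; Z[24]=1 grow→box=[24,25)
i=25: fresh scan; Z[25]=4 grow→box=[25,29)
i=26: min(r-i=3, Z[1]=0)=0; Z[26]=0
i=27: min(r-i=2, Z[2]=0)=0; Z[27]=0
i=28: min(r-i=1, Z[3]=0)=0; Z[28]=0

[29, 0, 0, 0, 1, 1, 1, 0, 0, 0, 0, 1, 0, 4, 0, 0, 0, 0, 4, 0, 0, 0, 0, 0, 1, 4, 0, 0, 0]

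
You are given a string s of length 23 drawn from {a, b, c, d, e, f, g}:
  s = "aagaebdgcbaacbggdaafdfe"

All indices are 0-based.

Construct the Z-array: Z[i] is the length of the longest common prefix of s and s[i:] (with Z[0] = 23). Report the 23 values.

[23, 1, 0, 1, 0, 0, 0, 0, 0, 0, 2, 1, 0, 0, 0, 0, 0, 2, 1, 0, 0, 0, 0]

Z[0]=23
i=1: outside box; Z[1]=1 extend→box=[1,2)
i=2: outside box; Z[2]=0
i=3: outside box; Z[3]=1 extend→box=[3,4)
i=4: outside box; Z[4]=0
i=5: outside box; Z[5]=0
i=6: outside box; Z[6]=0
i=7: outside box; Z[7]=0
i=8: outside box; Z[8]=0
i=9: outside box; Z[9]=0
i=10: outside box; Z[10]=2 extend→box=[10,12)
i=11: min(r-i=1, Z[1]=1)=1; Z[11]=1
i=12: outside box; Z[12]=0
i=13: outside box; Z[13]=0
i=14: outside box; Z[14]=0
i=15: outside box; Z[15]=0
i=16: outside box; Z[16]=0
i=17: outside box; Z[17]=2 extend→box=[17,19)
i=18: min(r-i=1, Z[1]=1)=1; Z[18]=1
i=19: outside box; Z[19]=0
i=20: outside box; Z[20]=0
i=21: outside box; Z[21]=0
i=22: outside box; Z[22]=0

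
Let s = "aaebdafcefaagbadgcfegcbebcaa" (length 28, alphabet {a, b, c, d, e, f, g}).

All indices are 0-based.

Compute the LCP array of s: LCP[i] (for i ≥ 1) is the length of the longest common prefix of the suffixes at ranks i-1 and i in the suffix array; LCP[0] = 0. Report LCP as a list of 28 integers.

rank | idx | suffix
   0 |  27 | a
   1 |  26 | aa
   2 |   0 | aaebdafcefaagbadgcfegcbebcaa
   3 |  10 | aagbadgcfegcbebcaa
   4 |  14 | adgcfegcbebcaa
   5 |   1 | aebdafcefaagbadgcfegcbebcaa
   6 |   5 | afcefaagbadgcfegcbebcaa
   7 |  11 | agbadgcfegcbebcaa
   8 |  13 | badgcfegcbebcaa
   9 |  24 | bcaa
  10 |   3 | bdafcefaagbadgcfegcbebcaa
  11 |  22 | bebcaa
  12 |  25 | caa
  13 |  21 | cbebcaa
  14 |   7 | cefaagbadgcfegcbebcaa
  15 |  17 | cfegcbebcaa
  16 |   4 | dafcefaagbadgcfegcbebcaa
  17 |  15 | dgcfegcbebcaa
  18 |  23 | ebcaa
  19 |   2 | ebdafcefaagbadgcfegcbebcaa
  20 |   8 | efaagbadgcfegcbebcaa
  21 |  19 | egcbebcaa
  22 |   9 | faagbadgcfegcbebcaa
  23 |   6 | fcefaagbadgcfegcbebcaa
  24 |  18 | fegcbebcaa
  25 |  12 | gbadgcfegcbebcaa
  26 |  20 | gcbebcaa
  27 |  16 | gcfegcbebcaa

SA = [27, 26, 0, 10, 14, 1, 5, 11, 13, 24, 3, 22, 25, 21, 7, 17, 4, 15, 23, 2, 8, 19, 9, 6, 18, 12, 20, 16]
rank  pair      lcp
   1  s[27:],s[26:]  1  'a'
   2  s[26:],s[0:]  2  'aa'
   3  s[0:],s[10:]  2  'aa'
   4  s[10:],s[14:]  1  'a'
   5  s[14:],s[1:]  1  'a'
   6  s[1:],s[5:]  1  'a'
   7  s[5:],s[11:]  1  'a'
   8  s[11:],s[13:]  0  ''
   9  s[13:],s[24:]  1  'b'
  10  s[24:],s[3:]  1  'b'
  11  s[3:],s[22:]  1  'b'
  12  s[22:],s[25:]  0  ''
  13  s[25:],s[21:]  1  'c'
  14  s[21:],s[7:]  1  'c'
  15  s[7:],s[17:]  1  'c'
  16  s[17:],s[4:]  0  ''
  17  s[4:],s[15:]  1  'd'
  18  s[15:],s[23:]  0  ''
  19  s[23:],s[2:]  2  'eb'
  20  s[2:],s[8:]  1  'e'
  21  s[8:],s[19:]  1  'e'
  22  s[19:],s[9:]  0  ''
  23  s[9:],s[6:]  1  'f'
  24  s[6:],s[18:]  1  'f'
  25  s[18:],s[12:]  0  ''
  26  s[12:],s[20:]  1  'g'
  27  s[20:],s[16:]  2  'gc'

[0, 1, 2, 2, 1, 1, 1, 1, 0, 1, 1, 1, 0, 1, 1, 1, 0, 1, 0, 2, 1, 1, 0, 1, 1, 0, 1, 2]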